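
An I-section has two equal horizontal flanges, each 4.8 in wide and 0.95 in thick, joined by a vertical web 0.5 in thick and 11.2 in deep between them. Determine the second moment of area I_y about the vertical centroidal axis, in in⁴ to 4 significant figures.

Treat the section as a set of non-overlapping primitives; coordinates are from the bounding-box lower-left.
Bottom flange: 4.8 × 0.95, A = 4.56 in², x = 2.4 in, Ī = 8.7552 in⁴.
Web: 0.5 × 11.2, A = 5.6 in², x = 2.4 in, Ī = 0.116667 in⁴.
Top flange: 4.8 × 0.95, A = 4.56 in², x = 2.4 in, Ī = 8.7552 in⁴.
By symmetry the centroid is at mid-width, x̄ = 2.4 in.
All pieces are centred on the vertical centroidal axis, so I = ΣĪ = 17.6271 in⁴.

I_y ≈ 17.63 in⁴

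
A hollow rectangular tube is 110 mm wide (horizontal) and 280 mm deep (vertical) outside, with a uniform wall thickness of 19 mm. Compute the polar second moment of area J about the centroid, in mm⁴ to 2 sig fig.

Decompose the section into non-overlapping parts with the origin at the bottom-left of its bounding rectangle.
Outer rectangle: 110 × 280, A = 30 800 mm², y = 140 mm, Ī = 201 226 667 mm⁴.
Inner void (subtracted): 72 × 242, A = 17 424 mm², y = 140 mm, Ī = 85 034 928 mm⁴.
By symmetry the centroid is at mid-height, ȳ = 140 mm.
All pieces are centred on the centroidal x-axis, so I = ΣĪ (holes subtracted) = 116 191 739 mm⁴.
Repeating about the centroidal y-axis gives I_y = 23 529 499 mm⁴.
Polar second moment: J = I_x + I_y = 139 721 237 mm⁴.

J ≈ 1.4 × 10⁸ mm⁴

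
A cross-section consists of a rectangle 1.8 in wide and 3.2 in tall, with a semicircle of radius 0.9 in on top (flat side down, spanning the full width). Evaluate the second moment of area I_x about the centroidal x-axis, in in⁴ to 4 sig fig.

Break the section into simple shapes (no overlaps), measuring from the bottom-left corner of the bounding box.
Rectangular body: 1.8 × 3.2, A = 5.76 in², y = 1.6 in, Ī = 4.9152 in⁴.
Semicircular cap: semicircle r = 0.9, A = 1.27235 in², y = 3.58197 in, Ī = 0.0720115 in⁴.
Centroid: ȳ = ΣA·y / ΣA = 1.95859 in.
Transfer each piece to the centroidal x-axis using Ī + A·d² with d = y − 1.95859:
  rectangular body: d = -0.358593 in → contributes +5.65587 in⁴
  semicircular cap: d = 1.62338 in → contributes +3.4251 in⁴
Total I = 9.08097 in⁴.

I_x ≈ 9.081 in⁴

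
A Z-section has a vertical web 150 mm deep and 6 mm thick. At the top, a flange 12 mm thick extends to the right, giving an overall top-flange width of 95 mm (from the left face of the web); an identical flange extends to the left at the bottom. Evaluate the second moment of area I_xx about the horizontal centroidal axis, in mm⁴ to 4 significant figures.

Break the section into simple shapes (no overlaps), measuring from the bottom-left corner of the bounding box.
Web: 6 × 150, A = 900 mm², y = 75 mm, Ī = 1 687 500 mm⁴.
Top flange (beyond web): 89 × 12, A = 1 068 mm², y = 144 mm, Ī = 12 816 mm⁴.
Bottom flange (beyond web): 89 × 12, A = 1 068 mm², y = 6 mm, Ī = 12 816 mm⁴.
Centroid: ȳ = ΣA·y / ΣA = 75 mm.
Transfer each piece to the horizontal centroidal axis using Ī + A·d² with d = y − 75:
  web: d = 0 mm → contributes +1 687 500 mm⁴
  top flange (beyond web): d = 69 mm → contributes +5 097 564 mm⁴
  bottom flange (beyond web): d = -69 mm → contributes +5 097 564 mm⁴
Total I = 11 882 628 mm⁴.

I_xx ≈ 1.188 × 10⁷ mm⁴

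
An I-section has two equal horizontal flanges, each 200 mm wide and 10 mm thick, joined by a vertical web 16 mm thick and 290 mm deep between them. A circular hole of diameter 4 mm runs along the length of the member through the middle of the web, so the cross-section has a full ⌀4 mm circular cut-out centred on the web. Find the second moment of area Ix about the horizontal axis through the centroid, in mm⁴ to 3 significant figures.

Break the section into simple shapes (no overlaps), measuring from the bottom-left corner of the bounding box.
Bottom flange: 200 × 10, A = 2 000 mm², y = 5 mm, Ī = 16 667 mm⁴.
Web: 16 × 290, A = 4 640 mm², y = 155 mm, Ī = 32 518 667 mm⁴.
Top flange: 200 × 10, A = 2 000 mm², y = 305 mm, Ī = 16 667 mm⁴.
Hole (subtracted): ⌀4, A = 12.566 mm², y = 155 mm, Ī = 12.566 mm⁴.
By symmetry the centroid is at mid-height, ȳ = 155 mm.
Transfer each piece to the horizontal axis through the centroid using Ī + A·d² with d = y − 155:
  bottom flange: d = -150 mm → contributes +45 016 667 mm⁴
  web: d = 0 mm → contributes +32 518 667 mm⁴
  top flange: d = 150 mm → contributes +45 016 667 mm⁴
  hole: d = 0 mm → contributes −12.566 mm⁴
Total I = 122 551 987 mm⁴.

Ix ≈ 1.23 × 10⁸ mm⁴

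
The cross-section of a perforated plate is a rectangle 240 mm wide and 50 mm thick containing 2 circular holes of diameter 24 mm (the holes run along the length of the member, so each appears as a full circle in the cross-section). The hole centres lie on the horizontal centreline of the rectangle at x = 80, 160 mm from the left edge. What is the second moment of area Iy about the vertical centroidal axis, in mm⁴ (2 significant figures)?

Split into non-overlapping primitives; take the origin at the lower-left of the bounding box.
Plate: 240 × 50, A = 12 000 mm², x = 120 mm, Ī = 57 600 000 mm⁴.
Hole 1 (subtracted): ⌀24, A = 452.4 mm², x = 80 mm, Ī = 16 286 mm⁴.
Hole 2 (subtracted): ⌀24, A = 452.4 mm², x = 160 mm, Ī = 16 286 mm⁴.
By symmetry the centroid is at mid-width, x̄ = 120 mm.
Transfer each piece to the vertical centroidal axis using Ī + A·d² with d = x − 120:
  plate: d = 0 mm → contributes +57 600 000 mm⁴
  hole 1: d = -40 mm → contributes −740 109 mm⁴
  hole 2: d = 40 mm → contributes −740 109 mm⁴
Total I = 56 119 782 mm⁴.

Iy ≈ 5.6 × 10⁷ mm⁴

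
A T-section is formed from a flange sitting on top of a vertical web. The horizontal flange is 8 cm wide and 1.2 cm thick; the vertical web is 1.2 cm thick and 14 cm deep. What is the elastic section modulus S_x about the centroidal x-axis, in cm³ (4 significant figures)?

S_x ≈ 64.36 cm³

Treat the section as a set of non-overlapping primitives; coordinates are from the bounding-box lower-left.
Flange: 8 × 1.2, A = 9.6 cm², y = 14.6 cm, Ī = 1.152 cm⁴.
Web: 1.2 × 14, A = 16.8 cm², y = 7 cm, Ī = 274.4 cm⁴.
Centroid: ȳ = ΣA·y / ΣA = 9.76364 cm.
Transfer each piece to the centroidal x-axis using Ī + A·d² with d = y − 9.76364:
  flange: d = 4.83636 cm → contributes +225.7 cm⁴
  web: d = -2.76364 cm → contributes +402.713 cm⁴
Total I = 628.413 cm⁴.
Extreme fibre distance c = 9.76364 cm; S = I/c = 64.3626 cm³.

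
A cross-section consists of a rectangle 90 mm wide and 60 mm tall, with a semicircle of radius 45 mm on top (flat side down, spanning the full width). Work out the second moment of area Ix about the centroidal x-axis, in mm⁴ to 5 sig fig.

Decompose the section into non-overlapping parts with the origin at the bottom-left of its bounding rectangle.
Rectangular body: 90 × 60, A = 5 400 mm², y = 30 mm, Ī = 1 620 000 mm⁴.
Semicircular cap: semicircle r = 45, A = 3180.863 mm², y = 79.09859 mm, Ī = 450072.1 mm⁴.
Centroid: ȳ = ΣA·y / ΣA = 48.20049 mm.
Transfer each piece to the centroidal x-axis using Ī + A·d² with d = y − 48.20049:
  rectangular body: d = -18.20049 mm → contributes +3 408 792 mm⁴
  semicircular cap: d = 30.89811 mm → contributes +3 486 819 mm⁴
Total I = 6 895 611 mm⁴.

Ix ≈ 6.8956 × 10⁶ mm⁴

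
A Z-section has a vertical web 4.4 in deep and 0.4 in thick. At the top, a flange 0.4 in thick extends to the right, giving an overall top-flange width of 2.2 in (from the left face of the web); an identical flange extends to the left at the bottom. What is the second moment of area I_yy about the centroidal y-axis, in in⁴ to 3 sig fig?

I_yy ≈ 2.15 in⁴

Break the section into simple shapes (no overlaps), measuring from the bottom-left corner of the bounding box.
Web: 0.4 × 4.4, A = 1.76 in², x = 2 in, Ī = 0.023467 in⁴.
Top flange (beyond web): 1.8 × 0.4, A = 0.72 in², x = 3.1 in, Ī = 0.1944 in⁴.
Bottom flange (beyond web): 1.8 × 0.4, A = 0.72 in², x = 0.9 in, Ī = 0.1944 in⁴.
Centroid: x̄ = ΣA·x / ΣA = 2 in.
Transfer each piece to the centroidal y-axis using Ī + A·d² with d = x − 2:
  web: d = 0 in → contributes +0.023467 in⁴
  top flange (beyond web): d = 1.1 in → contributes +1.0656 in⁴
  bottom flange (beyond web): d = -1.1 in → contributes +1.0656 in⁴
Total I = 2.1547 in⁴.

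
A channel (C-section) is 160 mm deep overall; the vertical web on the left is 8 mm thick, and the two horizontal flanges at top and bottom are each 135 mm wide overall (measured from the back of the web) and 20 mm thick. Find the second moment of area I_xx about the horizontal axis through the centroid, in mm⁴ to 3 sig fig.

Split into non-overlapping primitives; take the origin at the lower-left of the bounding box.
Web: 8 × 160, A = 1 280 mm², y = 80 mm, Ī = 2 730 667 mm⁴.
Top flange (beyond web): 127 × 20, A = 2 540 mm², y = 150 mm, Ī = 84 667 mm⁴.
Bottom flange (beyond web): 127 × 20, A = 2 540 mm², y = 10 mm, Ī = 84 667 mm⁴.
By symmetry the centroid is at mid-height, ȳ = 80 mm.
Transfer each piece to the horizontal axis through the centroid using Ī + A·d² with d = y − 80:
  web: d = 0 mm → contributes +2 730 667 mm⁴
  top flange (beyond web): d = 70 mm → contributes +12 530 667 mm⁴
  bottom flange (beyond web): d = -70 mm → contributes +12 530 667 mm⁴
Total I = 27 792 000 mm⁴.

I_xx ≈ 2.78 × 10⁷ mm⁴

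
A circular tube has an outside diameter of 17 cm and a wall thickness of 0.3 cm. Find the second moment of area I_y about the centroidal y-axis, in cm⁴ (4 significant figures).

I_y ≈ 548.9 cm⁴

Treat the section as a set of non-overlapping primitives; coordinates are from the bounding-box lower-left.
Outer circle: ⌀17, A = 226.98 cm², x = 8.5 cm, Ī = 4099.83 cm⁴.
Bore (subtracted): ⌀16.4, A = 211.241 cm², x = 8.5 cm, Ī = 3550.96 cm⁴.
By symmetry the centroid is at mid-width, x̄ = 8.5 cm.
All pieces are centred on the centroidal y-axis, so I = ΣĪ (holes subtracted) = 548.872 cm⁴.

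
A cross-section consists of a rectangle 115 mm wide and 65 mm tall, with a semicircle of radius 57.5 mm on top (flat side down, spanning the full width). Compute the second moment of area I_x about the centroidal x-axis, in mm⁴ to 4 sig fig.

I_x ≈ 1.375 × 10⁷ mm⁴

Split into non-overlapping primitives; take the origin at the lower-left of the bounding box.
Rectangular body: 115 × 65, A = 7 475 mm², y = 32.5 mm, Ī = 2 631 823 mm⁴.
Semicircular cap: semicircle r = 57.5, A = 5193.45 mm², y = 89.4038 mm, Ī = 1 199 785 mm⁴.
Centroid: ȳ = ΣA·y / ΣA = 55.8278 mm.
Transfer each piece to the centroidal x-axis using Ī + A·d² with d = y − 55.8278:
  rectangular body: d = -23.3278 mm → contributes +6 699 604 mm⁴
  semicircular cap: d = 33.576 mm → contributes +7 054 601 mm⁴
Total I = 13 754 205 mm⁴.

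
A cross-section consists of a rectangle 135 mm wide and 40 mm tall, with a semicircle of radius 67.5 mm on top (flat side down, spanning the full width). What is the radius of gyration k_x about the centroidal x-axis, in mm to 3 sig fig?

Decompose the section into non-overlapping parts with the origin at the bottom-left of its bounding rectangle.
Rectangular body: 135 × 40, A = 5 400 mm², y = 20 mm, Ī = 720 000 mm⁴.
Semicircular cap: semicircle r = 67.5, A = 7156.9 mm², y = 68.648 mm, Ī = 2 278 490 mm⁴.
Centroid: ȳ = ΣA·y / ΣA = 47.727 mm.
Transfer each piece to the centroidal x-axis using Ī + A·d² with d = y − 47.727:
  rectangular body: d = -27.727 mm → contributes +4 871 537 mm⁴
  semicircular cap: d = 20.921 mm → contributes +5 410 876 mm⁴
Total I = 10 282 413 mm⁴.
Radius of gyration: k = √(I/A) = √(10 282 413 / 12 557) = 28.616 mm.

k_x ≈ 28.6 mm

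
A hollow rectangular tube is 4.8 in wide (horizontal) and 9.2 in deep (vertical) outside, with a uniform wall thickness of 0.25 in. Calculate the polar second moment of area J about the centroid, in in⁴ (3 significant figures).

J ≈ 103 in⁴

Split into non-overlapping primitives; take the origin at the lower-left of the bounding box.
Outer rectangle: 4.8 × 9.2, A = 44.16 in², y = 4.6 in, Ī = 311.48 in⁴.
Inner void (subtracted): 4.3 × 8.7, A = 37.41 in², y = 4.6 in, Ī = 235.96 in⁴.
By symmetry the centroid is at mid-height, ȳ = 4.6 in.
All pieces are centred on the centroidal x-axis, so I = ΣĪ (holes subtracted) = 75.512 in⁴.
Repeating about the centroidal y-axis gives I_y = 27.145 in⁴.
Polar second moment: J = I_x + I_y = 102.66 in⁴.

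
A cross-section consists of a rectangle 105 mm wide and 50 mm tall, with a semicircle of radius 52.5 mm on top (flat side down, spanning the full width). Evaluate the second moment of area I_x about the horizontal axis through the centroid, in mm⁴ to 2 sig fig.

Split into non-overlapping primitives; take the origin at the lower-left of the bounding box.
Rectangular body: 105 × 50, A = 5 250 mm², y = 25 mm, Ī = 1 093 750 mm⁴.
Semicircular cap: semicircle r = 52.5, A = 4 330 mm², y = 72.28 mm, Ī = 833 814 mm⁴.
Centroid: ȳ = ΣA·y / ΣA = 46.37 mm.
Transfer each piece to the horizontal axis through the centroid using Ī + A·d² with d = y − 46.37:
  rectangular body: d = -21.37 mm → contributes +3 491 125 mm⁴
  semicircular cap: d = 25.91 mm → contributes +3 740 893 mm⁴
Total I = 7 232 018 mm⁴.

I_x ≈ 7.2 × 10⁶ mm⁴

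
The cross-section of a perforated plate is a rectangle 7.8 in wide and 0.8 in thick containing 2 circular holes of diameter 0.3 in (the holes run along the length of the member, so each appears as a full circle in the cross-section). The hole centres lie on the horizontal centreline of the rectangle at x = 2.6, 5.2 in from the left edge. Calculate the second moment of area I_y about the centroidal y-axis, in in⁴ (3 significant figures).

I_y ≈ 31.4 in⁴

Decompose the section into non-overlapping parts with the origin at the bottom-left of its bounding rectangle.
Plate: 7.8 × 0.8, A = 6.24 in², x = 3.9 in, Ī = 31.637 in⁴.
Hole 1 (subtracted): ⌀0.3, A = 0.070686 in², x = 2.6 in, Ī = 0.00039761 in⁴.
Hole 2 (subtracted): ⌀0.3, A = 0.070686 in², x = 5.2 in, Ī = 0.00039761 in⁴.
By symmetry the centroid is at mid-width, x̄ = 3.9 in.
Transfer each piece to the centroidal y-axis using Ī + A·d² with d = x − 3.9:
  plate: d = 0 in → contributes +31.637 in⁴
  hole 1: d = -1.3 in → contributes −0.11986 in⁴
  hole 2: d = 1.3 in → contributes −0.11986 in⁴
Total I = 31.397 in⁴.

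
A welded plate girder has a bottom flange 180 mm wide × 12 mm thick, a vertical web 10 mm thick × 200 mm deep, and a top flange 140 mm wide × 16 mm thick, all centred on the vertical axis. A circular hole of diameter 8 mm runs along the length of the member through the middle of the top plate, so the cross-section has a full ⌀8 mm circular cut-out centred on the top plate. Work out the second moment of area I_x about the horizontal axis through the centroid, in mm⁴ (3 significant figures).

Treat the section as a set of non-overlapping primitives; coordinates are from the bounding-box lower-left.
Bottom plate: 180 × 12, A = 2 160 mm², y = 6 mm, Ī = 25 920 mm⁴.
Web plate: 10 × 200, A = 2 000 mm², y = 112 mm, Ī = 6 666 667 mm⁴.
Top plate: 140 × 16, A = 2 240 mm², y = 220 mm, Ī = 47 787 mm⁴.
Hole (subtracted): ⌀8, A = 50.265 mm², y = 220 mm, Ī = 201.06 mm⁴.
Centroid: ȳ = ΣA·y / ΣA = 113.19 mm.
Transfer each piece to the horizontal axis through the centroid using Ī + A·d² with d = y − 113.19:
  bottom plate: d = -107.19 mm → contributes +24 841 851 mm⁴
  web plate: d = -1.1861 mm → contributes +6 669 480 mm⁴
  top plate: d = 106.81 mm → contributes +25 604 422 mm⁴
  hole: d = 106.81 mm → contributes −573 691 mm⁴
Total I = 56 542 063 mm⁴.

I_x ≈ 5.65 × 10⁷ mm⁴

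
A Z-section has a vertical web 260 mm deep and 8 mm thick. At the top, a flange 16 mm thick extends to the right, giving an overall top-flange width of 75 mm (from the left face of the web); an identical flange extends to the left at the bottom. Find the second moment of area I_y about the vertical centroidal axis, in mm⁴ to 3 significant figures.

Break the section into simple shapes (no overlaps), measuring from the bottom-left corner of the bounding box.
Web: 8 × 260, A = 2 080 mm², x = 71 mm, Ī = 11 093 mm⁴.
Top flange (beyond web): 67 × 16, A = 1 072 mm², x = 108.5 mm, Ī = 401 017 mm⁴.
Bottom flange (beyond web): 67 × 16, A = 1 072 mm², x = 33.5 mm, Ī = 401 017 mm⁴.
Centroid: x̄ = ΣA·x / ΣA = 71 mm.
Transfer each piece to the vertical centroidal axis using Ī + A·d² with d = x − 71:
  web: d = 0 mm → contributes +11 093 mm⁴
  top flange (beyond web): d = 37.5 mm → contributes +1 908 517 mm⁴
  bottom flange (beyond web): d = -37.5 mm → contributes +1 908 517 mm⁴
Total I = 3 828 128 mm⁴.

I_y ≈ 3.83 × 10⁶ mm⁴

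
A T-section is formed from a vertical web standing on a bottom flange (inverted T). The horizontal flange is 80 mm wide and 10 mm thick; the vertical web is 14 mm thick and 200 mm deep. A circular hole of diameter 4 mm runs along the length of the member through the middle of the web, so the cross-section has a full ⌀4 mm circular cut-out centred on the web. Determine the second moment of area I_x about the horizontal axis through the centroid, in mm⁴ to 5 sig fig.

I_x ≈ 1.6193 × 10⁷ mm⁴

Split into non-overlapping primitives; take the origin at the lower-left of the bounding box.
Flange: 80 × 10, A = 800 mm², y = 5 mm, Ī = 6666.667 mm⁴.
Web: 14 × 200, A = 2 800 mm², y = 110 mm, Ī = 9 333 333 mm⁴.
Hole (subtracted): ⌀4, A = 12.56637 mm², y = 110 mm, Ī = 12.56637 mm⁴.
Centroid: ȳ = ΣA·y / ΣA = 86.58493 mm.
Transfer each piece to the horizontal axis through the centroid using Ī + A·d² with d = y − 86.58493:
  flange: d = -81.58493 mm → contributes +5 331 548 mm⁴
  web: d = 23.41507 mm → contributes +10 868 476 mm⁴
  hole: d = 23.41507 mm → contributes −6902.272 mm⁴
Total I = 16 193 122 mm⁴.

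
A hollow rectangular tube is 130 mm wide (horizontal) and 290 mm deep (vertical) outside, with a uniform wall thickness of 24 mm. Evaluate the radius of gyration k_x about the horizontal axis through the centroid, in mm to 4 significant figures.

k_x ≈ 96.82 mm

Split into non-overlapping primitives; take the origin at the lower-left of the bounding box.
Outer rectangle: 130 × 290, A = 37 700 mm², y = 145 mm, Ī = 264 214 167 mm⁴.
Inner void (subtracted): 82 × 242, A = 19 844 mm², y = 145 mm, Ī = 96 845 335 mm⁴.
By symmetry the centroid is at mid-height, ȳ = 145 mm.
All pieces are centred on the horizontal axis through the centroid, so I = ΣĪ (holes subtracted) = 167 368 832 mm⁴.
Radius of gyration: k = √(I/A) = √(167 368 832 / 17 856) = 96.8156 mm.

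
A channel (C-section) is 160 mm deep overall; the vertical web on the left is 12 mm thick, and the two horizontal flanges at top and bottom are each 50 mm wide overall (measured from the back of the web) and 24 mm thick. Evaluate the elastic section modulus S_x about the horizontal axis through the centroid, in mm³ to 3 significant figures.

Treat the section as a set of non-overlapping primitives; coordinates are from the bounding-box lower-left.
Web: 12 × 160, A = 1 920 mm², y = 80 mm, Ī = 4 096 000 mm⁴.
Top flange (beyond web): 38 × 24, A = 912 mm², y = 148 mm, Ī = 43 776 mm⁴.
Bottom flange (beyond web): 38 × 24, A = 912 mm², y = 12 mm, Ī = 43 776 mm⁴.
By symmetry the centroid is at mid-height, ȳ = 80 mm.
Transfer each piece to the horizontal axis through the centroid using Ī + A·d² with d = y − 80:
  web: d = 0 mm → contributes +4 096 000 mm⁴
  top flange (beyond web): d = 68 mm → contributes +4 260 864 mm⁴
  bottom flange (beyond web): d = -68 mm → contributes +4 260 864 mm⁴
Total I = 12 617 728 mm⁴.
Extreme fibre distance c = 80 mm; S = I/c = 157 722 mm³.

S_x ≈ 1.58 × 10⁵ mm³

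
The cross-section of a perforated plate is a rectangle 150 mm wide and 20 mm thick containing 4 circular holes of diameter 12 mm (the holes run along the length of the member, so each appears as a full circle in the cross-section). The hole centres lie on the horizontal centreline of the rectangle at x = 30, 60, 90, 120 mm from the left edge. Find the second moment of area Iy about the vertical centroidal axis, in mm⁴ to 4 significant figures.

Iy ≈ 5.112 × 10⁶ mm⁴

Treat the section as a set of non-overlapping primitives; coordinates are from the bounding-box lower-left.
Plate: 150 × 20, A = 3 000 mm², x = 75 mm, Ī = 5 625 000 mm⁴.
Hole 1 (subtracted): ⌀12, A = 113.097 mm², x = 30 mm, Ī = 1017.88 mm⁴.
Hole 2 (subtracted): ⌀12, A = 113.097 mm², x = 60 mm, Ī = 1017.88 mm⁴.
Hole 3 (subtracted): ⌀12, A = 113.097 mm², x = 90 mm, Ī = 1017.88 mm⁴.
Hole 4 (subtracted): ⌀12, A = 113.097 mm², x = 120 mm, Ī = 1017.88 mm⁴.
By symmetry the centroid is at mid-width, x̄ = 75 mm.
Transfer each piece to the vertical centroidal axis using Ī + A·d² with d = x − 75:
  plate: d = 0 mm → contributes +5 625 000 mm⁴
  hole 1: d = -45 mm → contributes −230 040 mm⁴
  hole 2: d = -15 mm → contributes −26464.8 mm⁴
  hole 3: d = 15 mm → contributes −26464.8 mm⁴
  hole 4: d = 45 mm → contributes −230 040 mm⁴
Total I = 5 111 990 mm⁴.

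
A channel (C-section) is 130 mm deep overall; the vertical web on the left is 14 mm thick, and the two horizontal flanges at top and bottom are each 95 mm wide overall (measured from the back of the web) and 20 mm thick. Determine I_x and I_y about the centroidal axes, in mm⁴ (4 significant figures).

Split into non-overlapping primitives; take the origin at the lower-left of the bounding box.
Web: 14 × 130, A = 1 820 mm², y = 65 mm, Ī = 2 563 167 mm⁴.
Top flange (beyond web): 81 × 20, A = 1 620 mm², y = 120 mm, Ī = 54 000 mm⁴.
Bottom flange (beyond web): 81 × 20, A = 1 620 mm², y = 10 mm, Ī = 54 000 mm⁴.
By symmetry the centroid is at mid-height, ȳ = 65 mm.
Transfer each piece to the centroidal x-axis using Ī + A·d² with d = y − 65:
  web: d = 0 mm → contributes +2 563 167 mm⁴
  top flange (beyond web): d = 55 mm → contributes +4 954 500 mm⁴
  bottom flange (beyond web): d = -55 mm → contributes +4 954 500 mm⁴
Total I = 12 472 167 mm⁴.
For the y-axis: x̄ = 37.415 mm.
Repeating about the centroidal y-axis gives I_y = 4 430 575 mm⁴.

I_x ≈ 1.247 × 10⁷ mm⁴, I_y ≈ 4.431 × 10⁶ mm⁴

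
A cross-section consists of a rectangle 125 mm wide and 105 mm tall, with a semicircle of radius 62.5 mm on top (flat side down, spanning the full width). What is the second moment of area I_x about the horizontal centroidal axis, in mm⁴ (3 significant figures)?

Break the section into simple shapes (no overlaps), measuring from the bottom-left corner of the bounding box.
Rectangular body: 125 × 105, A = 13 125 mm², y = 52.5 mm, Ī = 12 058 594 mm⁴.
Semicircular cap: semicircle r = 62.5, A = 6135.9 mm², y = 131.53 mm, Ī = 1 674 758 mm⁴.
Centroid: ȳ = ΣA·y / ΣA = 77.675 mm.
Transfer each piece to the horizontal centroidal axis using Ī + A·d² with d = y − 77.675:
  rectangular body: d = -25.175 mm → contributes +20 377 055 mm⁴
  semicircular cap: d = 53.851 mm → contributes +19 468 300 mm⁴
Total I = 39 845 355 mm⁴.

I_x ≈ 3.98 × 10⁷ mm⁴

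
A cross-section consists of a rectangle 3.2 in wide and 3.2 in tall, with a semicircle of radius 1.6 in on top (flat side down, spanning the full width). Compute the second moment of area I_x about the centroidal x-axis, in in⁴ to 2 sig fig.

I_x ≈ 24 in⁴

Treat the section as a set of non-overlapping primitives; coordinates are from the bounding-box lower-left.
Rectangular body: 3.2 × 3.2, A = 10.24 in², y = 1.6 in, Ī = 8.738 in⁴.
Semicircular cap: semicircle r = 1.6, A = 4.021 in², y = 3.879 in, Ī = 0.7193 in⁴.
Centroid: ȳ = ΣA·y / ΣA = 2.243 in.
Transfer each piece to the centroidal x-axis using Ī + A·d² with d = y − 2.243:
  rectangular body: d = -0.6426 in → contributes +12.97 in⁴
  semicircular cap: d = 1.636 in → contributes +11.49 in⁴
Total I = 24.45 in⁴.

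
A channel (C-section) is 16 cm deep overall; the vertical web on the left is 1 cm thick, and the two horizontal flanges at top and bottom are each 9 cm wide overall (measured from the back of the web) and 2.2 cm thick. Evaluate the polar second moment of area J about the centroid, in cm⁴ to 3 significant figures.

Treat the section as a set of non-overlapping primitives; coordinates are from the bounding-box lower-left.
Web: 1 × 16, A = 16 cm², y = 8 cm, Ī = 341.33 cm⁴.
Top flange (beyond web): 8 × 2.2, A = 17.6 cm², y = 14.9 cm, Ī = 7.0987 cm⁴.
Bottom flange (beyond web): 8 × 2.2, A = 17.6 cm², y = 1.1 cm, Ī = 7.0987 cm⁴.
By symmetry the centroid is at mid-height, ȳ = 8 cm.
Transfer each piece to the centroidal x-axis using Ī + A·d² with d = y − 8:
  web: d = 0 cm → contributes +341.33 cm⁴
  top flange (beyond web): d = 6.9 cm → contributes +845.03 cm⁴
  bottom flange (beyond web): d = -6.9 cm → contributes +845.03 cm⁴
Total I = 2031.4 cm⁴.
For the y-axis: x̄ = 3.5938 cm.
Repeating about the centroidal y-axis gives I_y = 411.82 cm⁴.
Polar second moment: J = I_x + I_y = 2443.2 cm⁴.

J ≈ 2440 cm⁴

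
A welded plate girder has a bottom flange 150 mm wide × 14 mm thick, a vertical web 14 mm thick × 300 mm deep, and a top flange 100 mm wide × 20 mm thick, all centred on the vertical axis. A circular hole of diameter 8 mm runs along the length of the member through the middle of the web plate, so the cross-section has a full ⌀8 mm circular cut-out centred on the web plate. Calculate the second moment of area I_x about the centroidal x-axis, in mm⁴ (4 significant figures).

I_x ≈ 1.346 × 10⁸ mm⁴

Decompose the section into non-overlapping parts with the origin at the bottom-left of its bounding rectangle.
Bottom plate: 150 × 14, A = 2 100 mm², y = 7 mm, Ī = 34 300 mm⁴.
Web plate: 14 × 300, A = 4 200 mm², y = 164 mm, Ī = 31 500 000 mm⁴.
Top plate: 100 × 20, A = 2 000 mm², y = 324 mm, Ī = 66666.7 mm⁴.
Hole (subtracted): ⌀8, A = 50.2655 mm², y = 164 mm, Ī = 201.062 mm⁴.
Centroid: ȳ = ΣA·y / ΣA = 162.824 mm.
Transfer each piece to the centroidal x-axis using Ī + A·d² with d = y − 162.824:
  bottom plate: d = -155.824 mm → contributes +51 024 784 mm⁴
  web plate: d = 1.1758 mm → contributes +31 505 806 mm⁴
  top plate: d = 161.176 mm → contributes +52 021 941 mm⁴
  hole: d = 1.1758 mm → contributes −270.554 mm⁴
Total I = 134 552 260 mm⁴.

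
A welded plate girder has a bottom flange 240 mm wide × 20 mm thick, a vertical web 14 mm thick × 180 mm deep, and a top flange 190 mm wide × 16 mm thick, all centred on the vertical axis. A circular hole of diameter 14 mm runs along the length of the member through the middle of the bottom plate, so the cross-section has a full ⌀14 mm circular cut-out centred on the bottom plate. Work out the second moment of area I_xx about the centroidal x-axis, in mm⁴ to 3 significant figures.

Break the section into simple shapes (no overlaps), measuring from the bottom-left corner of the bounding box.
Bottom plate: 240 × 20, A = 4 800 mm², y = 10 mm, Ī = 160 000 mm⁴.
Web plate: 14 × 180, A = 2 520 mm², y = 110 mm, Ī = 6 804 000 mm⁴.
Top plate: 190 × 16, A = 3 040 mm², y = 208 mm, Ī = 64 853 mm⁴.
Hole (subtracted): ⌀14, A = 153.94 mm², y = 10 mm, Ī = 1885.7 mm⁴.
Centroid: ȳ = ΣA·y / ΣA = 93.668 mm.
Transfer each piece to the centroidal x-axis using Ī + A·d² with d = y − 93.668:
  bottom plate: d = -83.668 mm → contributes +33 761 542 mm⁴
  web plate: d = 16.332 mm → contributes +7 476 177 mm⁴
  top plate: d = 114.33 mm → contributes +39 803 198 mm⁴
  hole: d = -83.668 mm → contributes −1 079 501 mm⁴
Total I = 79 961 415 mm⁴.

I_xx ≈ 8.00 × 10⁷ mm⁴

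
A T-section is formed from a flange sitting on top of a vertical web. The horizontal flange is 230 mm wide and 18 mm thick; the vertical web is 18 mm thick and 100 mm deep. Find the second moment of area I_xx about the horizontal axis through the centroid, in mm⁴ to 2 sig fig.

I_xx ≈ 6.0 × 10⁶ mm⁴

Break the section into simple shapes (no overlaps), measuring from the bottom-left corner of the bounding box.
Flange: 230 × 18, A = 4 140 mm², y = 109 mm, Ī = 111 780 mm⁴.
Web: 18 × 100, A = 1 800 mm², y = 50 mm, Ī = 1 500 000 mm⁴.
Centroid: ȳ = ΣA·y / ΣA = 91.12 mm.
Transfer each piece to the horizontal axis through the centroid using Ī + A·d² with d = y − 91.12:
  flange: d = 17.88 mm → contributes +1 435 135 mm⁴
  web: d = -41.12 mm → contributes +4 543 717 mm⁴
Total I = 5 978 853 mm⁴.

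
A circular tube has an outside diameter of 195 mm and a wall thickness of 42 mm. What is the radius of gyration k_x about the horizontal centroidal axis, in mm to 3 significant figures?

Split into non-overlapping primitives; take the origin at the lower-left of the bounding box.
Outer circle: ⌀195, A = 29 865 mm², y = 97.5 mm, Ī = 70 975 481 mm⁴.
Bore (subtracted): ⌀111, A = 9676.9 mm², y = 97.5 mm, Ī = 7 451 811 mm⁴.
By symmetry the centroid is at mid-height, ȳ = 97.5 mm.
All pieces are centred on the horizontal centroidal axis, so I = ΣĪ (holes subtracted) = 63 523 670 mm⁴.
Radius of gyration: k = √(I/A) = √(63 523 670 / 20 188) = 56.095 mm.

k_x ≈ 56.1 mm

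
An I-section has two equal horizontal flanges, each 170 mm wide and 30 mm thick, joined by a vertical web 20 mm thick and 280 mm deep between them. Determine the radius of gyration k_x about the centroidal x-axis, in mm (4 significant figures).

k_x ≈ 133.7 mm

Decompose the section into non-overlapping parts with the origin at the bottom-left of its bounding rectangle.
Bottom flange: 170 × 30, A = 5 100 mm², y = 15 mm, Ī = 382 500 mm⁴.
Web: 20 × 280, A = 5 600 mm², y = 170 mm, Ī = 36 586 667 mm⁴.
Top flange: 170 × 30, A = 5 100 mm², y = 325 mm, Ī = 382 500 mm⁴.
By symmetry the centroid is at mid-height, ȳ = 170 mm.
Transfer each piece to the centroidal x-axis using Ī + A·d² with d = y − 170:
  bottom flange: d = -155 mm → contributes +122 910 000 mm⁴
  web: d = 0 mm → contributes +36 586 667 mm⁴
  top flange: d = 155 mm → contributes +122 910 000 mm⁴
Total I = 282 406 667 mm⁴.
Radius of gyration: k = √(I/A) = √(282 406 667 / 15 800) = 133.693 mm.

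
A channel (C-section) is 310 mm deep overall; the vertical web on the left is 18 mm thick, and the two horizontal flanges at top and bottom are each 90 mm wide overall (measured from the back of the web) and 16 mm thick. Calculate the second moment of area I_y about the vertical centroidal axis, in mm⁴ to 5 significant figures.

I_y ≈ 4.4481 × 10⁶ mm⁴

Treat the section as a set of non-overlapping primitives; coordinates are from the bounding-box lower-left.
Web: 18 × 310, A = 5 580 mm², x = 9 mm, Ī = 150 660 mm⁴.
Top flange (beyond web): 72 × 16, A = 1 152 mm², x = 54 mm, Ī = 497 664 mm⁴.
Bottom flange (beyond web): 72 × 16, A = 1 152 mm², x = 54 mm, Ī = 497 664 mm⁴.
Centroid: x̄ = ΣA·x / ΣA = 22.15068 mm.
Transfer each piece to the vertical centroidal axis using Ī + A·d² with d = x − 22.15068:
  web: d = -13.15068 mm → contributes +1 115 668 mm⁴
  top flange (beyond web): d = 31.84932 mm → contributes +1 666 228 mm⁴
  bottom flange (beyond web): d = 31.84932 mm → contributes +1 666 228 mm⁴
Total I = 4 448 125 mm⁴.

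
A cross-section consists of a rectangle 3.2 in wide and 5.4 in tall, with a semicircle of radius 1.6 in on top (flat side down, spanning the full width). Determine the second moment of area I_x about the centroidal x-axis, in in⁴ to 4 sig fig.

I_x ≈ 79.96 in⁴

Treat the section as a set of non-overlapping primitives; coordinates are from the bounding-box lower-left.
Rectangular body: 3.2 × 5.4, A = 17.28 in², y = 2.7 in, Ī = 41.9904 in⁴.
Semicircular cap: semicircle r = 1.6, A = 4.02124 in², y = 6.07906 in, Ī = 0.719303 in⁴.
Centroid: ȳ = ΣA·y / ΣA = 3.3379 in.
Transfer each piece to the centroidal x-axis using Ī + A·d² with d = y − 3.3379:
  rectangular body: d = -0.637898 in → contributes +49.0219 in⁴
  semicircular cap: d = 2.74116 in → contributes +30.9348 in⁴
Total I = 79.9567 in⁴.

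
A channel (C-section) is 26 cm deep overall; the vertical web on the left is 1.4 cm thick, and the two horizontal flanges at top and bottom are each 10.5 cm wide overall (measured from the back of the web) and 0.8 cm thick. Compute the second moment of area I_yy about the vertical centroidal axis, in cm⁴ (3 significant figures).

I_yy ≈ 393 cm⁴

Break the section into simple shapes (no overlaps), measuring from the bottom-left corner of the bounding box.
Web: 1.4 × 26, A = 36.4 cm², x = 0.7 cm, Ī = 5.9453 cm⁴.
Top flange (beyond web): 9.1 × 0.8, A = 7.28 cm², x = 5.95 cm, Ī = 50.238 cm⁴.
Bottom flange (beyond web): 9.1 × 0.8, A = 7.28 cm², x = 5.95 cm, Ī = 50.238 cm⁴.
Centroid: x̄ = ΣA·x / ΣA = 2.2 cm.
Transfer each piece to the vertical centroidal axis using Ī + A·d² with d = x − 2.2:
  web: d = -1.5 cm → contributes +87.845 cm⁴
  top flange (beyond web): d = 3.75 cm → contributes +152.61 cm⁴
  bottom flange (beyond web): d = 3.75 cm → contributes +152.61 cm⁴
Total I = 393.07 cm⁴.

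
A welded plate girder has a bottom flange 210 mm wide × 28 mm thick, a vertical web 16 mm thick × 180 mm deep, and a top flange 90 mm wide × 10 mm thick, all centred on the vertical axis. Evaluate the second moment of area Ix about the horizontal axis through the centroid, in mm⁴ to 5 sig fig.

Split into non-overlapping primitives; take the origin at the lower-left of the bounding box.
Bottom plate: 210 × 28, A = 5 880 mm², y = 14 mm, Ī = 384 160 mm⁴.
Web plate: 16 × 180, A = 2 880 mm², y = 118 mm, Ī = 7 776 000 mm⁴.
Top plate: 90 × 10, A = 900 mm², y = 213 mm, Ī = 7 500 mm⁴.
Centroid: ȳ = ΣA·y / ΣA = 63.54658 mm.
Transfer each piece to the horizontal axis through the centroid using Ī + A·d² with d = y − 63.54658:
  bottom plate: d = -49.54658 mm → contributes +14 818 760 mm⁴
  web plate: d = 54.45342 mm → contributes +16 315 703 mm⁴
  top plate: d = 149.4534 mm → contributes +20 110 191 mm⁴
Total I = 51 244 654 mm⁴.

Ix ≈ 5.1245 × 10⁷ mm⁴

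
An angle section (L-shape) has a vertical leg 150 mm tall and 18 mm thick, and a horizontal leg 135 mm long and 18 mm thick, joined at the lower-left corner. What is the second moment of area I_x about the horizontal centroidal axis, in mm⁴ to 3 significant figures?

I_x ≈ 1.03 × 10⁷ mm⁴

Split into non-overlapping primitives; take the origin at the lower-left of the bounding box.
Vertical leg: 18 × 150, A = 2 700 mm², y = 75 mm, Ī = 5 062 500 mm⁴.
Horizontal leg (remainder): 117 × 18, A = 2 106 mm², y = 9 mm, Ī = 56 862 mm⁴.
Centroid: ȳ = ΣA·y / ΣA = 46.079 mm.
Transfer each piece to the horizontal centroidal axis using Ī + A·d² with d = y − 46.079:
  vertical leg: d = 28.921 mm → contributes +7 320 900 mm⁴
  horizontal leg (remainder): d = -37.079 mm → contributes +2 952 246 mm⁴
Total I = 10 273 146 mm⁴.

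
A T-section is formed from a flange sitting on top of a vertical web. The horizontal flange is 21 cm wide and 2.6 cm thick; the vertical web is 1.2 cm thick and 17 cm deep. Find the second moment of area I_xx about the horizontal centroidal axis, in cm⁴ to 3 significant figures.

I_xx ≈ 1950 cm⁴

Break the section into simple shapes (no overlaps), measuring from the bottom-left corner of the bounding box.
Flange: 21 × 2.6, A = 54.6 cm², y = 18.3 cm, Ī = 30.758 cm⁴.
Web: 1.2 × 17, A = 20.4 cm², y = 8.5 cm, Ī = 491.3 cm⁴.
Centroid: ȳ = ΣA·y / ΣA = 15.634 cm.
Transfer each piece to the horizontal centroidal axis using Ī + A·d² with d = y − 15.634:
  flange: d = 2.6656 cm → contributes +418.71 cm⁴
  web: d = -7.1344 cm → contributes +1529.7 cm⁴
Total I = 1948.4 cm⁴.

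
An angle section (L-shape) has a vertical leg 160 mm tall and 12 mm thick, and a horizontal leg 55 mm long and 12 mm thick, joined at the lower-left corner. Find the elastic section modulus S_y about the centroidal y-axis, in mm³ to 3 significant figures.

S_y ≈ 9500 mm³

Break the section into simple shapes (no overlaps), measuring from the bottom-left corner of the bounding box.
Vertical leg: 12 × 160, A = 1 920 mm², x = 6 mm, Ī = 23 040 mm⁴.
Horizontal leg (remainder): 43 × 12, A = 516 mm², x = 33.5 mm, Ī = 79 507 mm⁴.
Centroid: x̄ = ΣA·x / ΣA = 11.825 mm.
Transfer each piece to the centroidal y-axis using Ī + A·d² with d = x − 11.825:
  vertical leg: d = -5.8251 mm → contributes +88 190 mm⁴
  horizontal leg (remainder): d = 21.675 mm → contributes +321 924 mm⁴
Total I = 410 114 mm⁴.
Extreme fibre distance c = 43.175 mm; S = I/c = 9498.9 mm³.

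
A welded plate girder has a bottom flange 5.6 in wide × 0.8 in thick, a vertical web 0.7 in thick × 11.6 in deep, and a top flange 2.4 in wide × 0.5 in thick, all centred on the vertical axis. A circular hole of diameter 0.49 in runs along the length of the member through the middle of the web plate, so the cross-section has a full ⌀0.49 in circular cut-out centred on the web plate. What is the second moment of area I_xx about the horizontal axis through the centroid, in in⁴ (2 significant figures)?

Decompose the section into non-overlapping parts with the origin at the bottom-left of its bounding rectangle.
Bottom plate: 5.6 × 0.8, A = 4.48 in², y = 0.4 in, Ī = 0.2389 in⁴.
Web plate: 0.7 × 11.6, A = 8.12 in², y = 6.6 in, Ī = 91.05 in⁴.
Top plate: 2.4 × 0.5, A = 1.2 in², y = 12.65 in, Ī = 0.025 in⁴.
Hole (subtracted): ⌀0.49, A = 0.1886 in², y = 6.6 in, Ī = 0.00283 in⁴.
Centroid: ȳ = ΣA·y / ΣA = 5.093 in.
Transfer each piece to the horizontal axis through the centroid using Ī + A·d² with d = y − 5.093:
  bottom plate: d = -4.693 in → contributes +98.9 in⁴
  web plate: d = 1.507 in → contributes +109.5 in⁴
  top plate: d = 7.557 in → contributes +68.56 in⁴
  hole: d = 1.507 in → contributes −0.4312 in⁴
Total I = 276.5 in⁴.

I_xx ≈ 280 in⁴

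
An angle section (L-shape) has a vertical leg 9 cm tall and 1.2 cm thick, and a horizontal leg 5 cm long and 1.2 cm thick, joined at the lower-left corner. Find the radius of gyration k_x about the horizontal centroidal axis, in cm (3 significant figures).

k_x ≈ 2.82 cm

Decompose the section into non-overlapping parts with the origin at the bottom-left of its bounding rectangle.
Vertical leg: 1.2 × 9, A = 10.8 cm², y = 4.5 cm, Ī = 72.9 cm⁴.
Horizontal leg (remainder): 3.8 × 1.2, A = 4.56 cm², y = 0.6 cm, Ī = 0.5472 cm⁴.
Centroid: ȳ = ΣA·y / ΣA = 3.3422 cm.
Transfer each piece to the horizontal centroidal axis using Ī + A·d² with d = y − 3.3422:
  vertical leg: d = 1.1578 cm → contributes +87.378 cm⁴
  horizontal leg (remainder): d = -2.7422 cm → contributes +34.837 cm⁴
Total I = 122.21 cm⁴.
Radius of gyration: k = √(I/A) = √(122.21 / 15.36) = 2.8208 cm.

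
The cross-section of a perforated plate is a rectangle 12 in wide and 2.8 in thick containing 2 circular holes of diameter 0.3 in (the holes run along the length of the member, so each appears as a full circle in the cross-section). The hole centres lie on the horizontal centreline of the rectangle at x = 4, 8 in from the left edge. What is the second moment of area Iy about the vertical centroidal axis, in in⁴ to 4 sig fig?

Iy ≈ 402.6 in⁴

Split into non-overlapping primitives; take the origin at the lower-left of the bounding box.
Plate: 12 × 2.8, A = 33.6 in², x = 6 in, Ī = 403.2 in⁴.
Hole 1 (subtracted): ⌀0.3, A = 0.0706858 in², x = 4 in, Ī = 0.000397608 in⁴.
Hole 2 (subtracted): ⌀0.3, A = 0.0706858 in², x = 8 in, Ī = 0.000397608 in⁴.
By symmetry the centroid is at mid-width, x̄ = 6 in.
Transfer each piece to the vertical centroidal axis using Ī + A·d² with d = x − 6:
  plate: d = 0 in → contributes +403.2 in⁴
  hole 1: d = -2 in → contributes −0.283141 in⁴
  hole 2: d = 2 in → contributes −0.283141 in⁴
Total I = 402.634 in⁴.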